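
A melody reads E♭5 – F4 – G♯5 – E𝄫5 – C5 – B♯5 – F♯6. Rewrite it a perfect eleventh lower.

Eb5 gives Bb3
F4 gives C3
G#5 gives D#4
Ebb5 gives Bbb3
C5 gives G3
B#5 gives F##4
F#6 gives C#5

Bb3 C3 D#4 Bbb3 G3 F##4 C#5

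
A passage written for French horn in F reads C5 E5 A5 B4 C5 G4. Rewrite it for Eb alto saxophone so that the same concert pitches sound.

D5 F#5 B5 C#5 D5 A4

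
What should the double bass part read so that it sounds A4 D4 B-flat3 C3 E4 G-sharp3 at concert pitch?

A5 D5 Bb4 C4 E5 G#4

The double bass sounds a perfect octave below written, so the written part must be a perfect octave above concert — transpose each note up.
A4 gives A5
D4 gives D5
Bb3 gives Bb4
C3 gives C4
E4 gives E5
G#3 gives G#4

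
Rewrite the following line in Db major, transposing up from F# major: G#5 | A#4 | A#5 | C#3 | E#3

Eb6 F5 F6 Ab3 C4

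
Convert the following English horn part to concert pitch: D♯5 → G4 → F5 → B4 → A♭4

G#4 C4 Bb4 E4 Db4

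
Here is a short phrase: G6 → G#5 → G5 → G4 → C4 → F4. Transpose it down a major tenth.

Eb5 E4 Eb4 Eb3 Ab2 Db3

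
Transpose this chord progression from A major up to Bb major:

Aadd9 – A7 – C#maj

A major up to Bb major is a minor second; each chord root moves by that interval while the quality stays the same.
Aadd9: root A up a minor second → Bb, giving Bbadd9.
A7: root A up a minor second → Bb, giving Bb7.
C#maj: root C# up a minor second → D, giving Dmaj.

Bbadd9 Bb7 Dmaj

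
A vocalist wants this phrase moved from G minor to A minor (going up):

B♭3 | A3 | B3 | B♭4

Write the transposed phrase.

C4 B3 C#4 C5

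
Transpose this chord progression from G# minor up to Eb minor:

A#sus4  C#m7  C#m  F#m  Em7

Fsus4 Abm7 Abm Dbm Cbm7

G# minor up to Eb minor is a diminished sixth; each chord root moves by that interval while the quality stays the same.
A#sus4: root A# up a diminished sixth → F, giving Fsus4.
C#m7: root C# up a diminished sixth → Ab, giving Abm7.
C#m: root C# up a diminished sixth → Ab, giving Abm.
F#m: root F# up a diminished sixth → Db, giving Dbm.
Em7: root E up a diminished sixth → Cb, giving Cbm7.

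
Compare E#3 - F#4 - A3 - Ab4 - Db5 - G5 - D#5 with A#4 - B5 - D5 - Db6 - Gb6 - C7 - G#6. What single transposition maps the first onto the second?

Take the first pair: E#3 → A#4. E to A spans 11 letter names, so the interval is some kind of eleventh.
E#3 to A#4 is 17 semitones, which makes it a perfect eleventh; the second version is higher, so the direction is up.
Checking another pair — D#5 → G#6 — gives the same interval.

up a perfect eleventh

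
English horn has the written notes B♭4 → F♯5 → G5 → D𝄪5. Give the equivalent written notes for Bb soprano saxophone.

F4 C#5 D5 A##4

First find concert pitch: the English horn sounds a perfect fifth below written, so B♭4 F♯5 G5 D𝄪5 sounds Eb4 B4 C5 G##4.
Then write for Bb soprano saxophone: it sounds a major second below written, so the part must be a major second above concert.
Eb4 → F4
B4 → C#5
C5 → D5
G##4 → A##4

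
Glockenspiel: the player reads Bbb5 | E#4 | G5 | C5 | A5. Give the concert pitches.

Written C4 on the glockenspiel sounds as C6, a perfect fifteenth higher; apply that shift to every note.
Bbb5 gives Bbb7
E#4 gives E#6
G5 gives G7
C5 gives C7
A5 gives A7

Bbb7 E#6 G7 C7 A7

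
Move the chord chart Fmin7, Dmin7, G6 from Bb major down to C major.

Gmin7 Emin7 A6

Bb major down to C major is a minor seventh; each chord root moves by that interval while the quality stays the same.
Fmin7: root F down a minor seventh → G, giving Gmin7.
Dmin7: root D down a minor seventh → E, giving Emin7.
G6: root G down a minor seventh → A, giving A6.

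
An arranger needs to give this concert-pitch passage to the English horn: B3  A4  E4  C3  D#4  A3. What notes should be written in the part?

F#4 E5 B4 G3 A#4 E4

Written C4 sounds as F3 on the English horn, so concert pitches are written a perfect fifth up.
B3 gives F#4
A4 gives E5
E4 gives B4
C3 gives G3
D#4 gives A#4
A3 gives E4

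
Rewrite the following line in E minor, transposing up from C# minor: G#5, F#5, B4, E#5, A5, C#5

C# minor to E minor up is a minor third, so every note moves up by that interval.
G#5 -> B5
F#5 -> A5
B4 -> D5
E#5 -> G#5
A5 -> C6
C#5 -> E5

B5 A5 D5 G#5 C6 E5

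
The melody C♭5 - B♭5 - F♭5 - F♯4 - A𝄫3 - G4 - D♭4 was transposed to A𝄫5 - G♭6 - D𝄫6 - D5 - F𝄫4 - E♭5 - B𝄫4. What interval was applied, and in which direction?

From Cb5 to Abb5 is 6 letter names — a sixth of some quality.
Cb5 to Abb5 is 8 semitones, which makes it a minor sixth; the second version is higher, so the direction is up.
Checking another pair — Db4 → Bbb4 — gives the same interval.

up a minor sixth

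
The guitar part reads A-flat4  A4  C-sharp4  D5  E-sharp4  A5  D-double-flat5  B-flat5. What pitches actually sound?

Ab3 A3 C#3 D4 E#3 A4 Dbb4 Bb4

Written C4 on the guitar sounds as C3, a perfect octave lower; apply that shift to every note.
Ab4 gives Ab3
A4 gives A3
C#4 gives C#3
D5 gives D4
E#4 gives E#3
A5 gives A4
Dbb5 gives Dbb4
Bb5 gives Bb4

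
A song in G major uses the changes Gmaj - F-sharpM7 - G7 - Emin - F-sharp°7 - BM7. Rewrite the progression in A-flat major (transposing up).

Abmaj GM7 Ab7 Fmin G°7 CM7

G major up to A-flat major is a minor second; each chord root moves by that interval while the quality stays the same.
Gmaj: root G up a minor second → Ab, giving Abmaj.
F-sharpM7: root F-sharp up a minor second → G, giving GM7.
G7: root G up a minor second → Ab, giving Ab7.
Emin: root E up a minor second → F, giving Fmin.
F-sharp°7: root F-sharp up a minor second → G, giving G°7.
BM7: root B up a minor second → C, giving CM7.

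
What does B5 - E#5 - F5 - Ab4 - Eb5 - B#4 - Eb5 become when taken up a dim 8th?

Bb6 E6 Fb6 Abb5 Ebb6 B5 Ebb6

B5 becomes Bb6
E#5 becomes E6
F5 becomes Fb6
Ab4 becomes Abb5
Eb5 becomes Ebb6
B#4 becomes B5
Eb5 becomes Ebb6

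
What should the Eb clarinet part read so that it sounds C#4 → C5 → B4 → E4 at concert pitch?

Written C4 sounds as Eb4 on the Eb clarinet, so concert pitches are written a minor third down.
C#4 gives A#3
C5 gives A4
B4 gives G#4
E4 gives C#4

A#3 A4 G#4 C#4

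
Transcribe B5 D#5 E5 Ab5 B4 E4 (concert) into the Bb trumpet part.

Written C4 sounds as Bb3 on the Bb trumpet, so concert pitches are written a major second up.
B5 -> C#6
D#5 -> E#5
E5 -> F#5
Ab5 -> Bb5
B4 -> C#5
E4 -> F#4

C#6 E#5 F#5 Bb5 C#5 F#4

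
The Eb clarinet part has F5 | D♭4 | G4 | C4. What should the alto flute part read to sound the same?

Db6 Bbb4 Eb5 Ab4

First find concert pitch: the Eb clarinet sounds a minor third above written, so F5 D♭4 G4 C4 sounds Ab5 Fb4 Bb4 Eb4.
Then write for alto flute: it sounds a perfect fourth below written, so the part must be a perfect fourth above concert.
Ab5 → Db6
Fb4 → Bbb4
Bb4 → Eb5
Eb4 → Ab4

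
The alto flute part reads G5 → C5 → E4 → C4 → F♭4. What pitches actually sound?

The alto flute sounds a perfect fourth below written, so transpose each written note down a perfect fourth.
G5 gives D5
C5 gives G4
E4 gives B3
C4 gives G3
Fb4 gives Cb4

D5 G4 B3 G3 Cb4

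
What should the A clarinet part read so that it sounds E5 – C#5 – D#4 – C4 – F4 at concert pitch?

G5 E5 F#4 Eb4 Ab4

The A clarinet sounds a minor third below written, so the written part must be a minor third above concert — transpose each note up.
E5 -> G5
C#5 -> E5
D#4 -> F#4
C4 -> Eb4
F4 -> Ab4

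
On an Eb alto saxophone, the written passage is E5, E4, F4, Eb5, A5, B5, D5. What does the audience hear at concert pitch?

G4 G3 Ab3 Gb4 C5 D5 F4

The Eb alto saxophone sounds a major sixth below written, so transpose each written note down a major sixth.
E5 gives G4
E4 gives G3
F4 gives Ab3
Eb5 gives Gb4
A5 gives C5
B5 gives D5
D5 gives F4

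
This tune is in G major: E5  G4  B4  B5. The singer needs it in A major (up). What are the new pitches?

G major to A major up is a major second, so every note moves up by that interval.
E5 to F#5
G4 to A4
B4 to C#5
B5 to C#6

F#5 A4 C#5 C#6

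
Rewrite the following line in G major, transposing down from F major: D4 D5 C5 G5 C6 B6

F major to G major down is a minor seventh, so every note moves down by that interval.
D4 gives E3
D5 gives E4
C5 gives D4
G5 gives A4
C6 gives D5
B6 gives C#6

E3 E4 D4 A4 D5 C#6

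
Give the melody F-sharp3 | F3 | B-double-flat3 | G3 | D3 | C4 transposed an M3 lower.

F#3 becomes D3
F3 becomes Db3
Bbb3 becomes Gbb3
G3 becomes Eb3
D3 becomes Bb2
C4 becomes Ab3

D3 Db3 Gbb3 Eb3 Bb2 Ab3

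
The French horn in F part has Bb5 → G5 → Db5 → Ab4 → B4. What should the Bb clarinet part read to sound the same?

First find concert pitch: the French horn in F sounds a perfect fifth below written, so Bb5 G5 Db5 Ab4 B4 sounds Eb5 C5 Gb4 Db4 E4.
Then write for Bb clarinet: it sounds a major second below written, so the part must be a major second above concert.
Eb5 → F5
C5 → D5
Gb4 → Ab4
Db4 → Eb4
E4 → F#4

F5 D5 Ab4 Eb4 F#4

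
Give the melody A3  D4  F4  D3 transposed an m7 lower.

B2 E3 G3 E2

A3 gives B2
D4 gives E3
F4 gives G3
D3 gives E2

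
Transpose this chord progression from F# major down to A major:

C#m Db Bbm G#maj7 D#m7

Em Fb Dbm Bmaj7 F#m7

F# major down to A major is a major sixth; each chord root moves by that interval while the quality stays the same.
C#m: root C# down a major sixth → E, giving Em.
Db: root Db down a major sixth → Fb, giving Fb.
Bbm: root Bb down a major sixth → Db, giving Dbm.
G#maj7: root G# down a major sixth → B, giving Bmaj7.
D#m7: root D# down a major sixth → F#, giving F#m7.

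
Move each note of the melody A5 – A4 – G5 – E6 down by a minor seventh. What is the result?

B4 B3 A4 F#5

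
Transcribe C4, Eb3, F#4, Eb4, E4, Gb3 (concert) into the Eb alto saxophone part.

A4 C4 D#5 C5 C#5 Eb4

The Eb alto saxophone sounds a major sixth below written, so the written part must be a major sixth above concert — transpose each note up.
C4 -> A4
Eb3 -> C4
F#4 -> D#5
Eb4 -> C5
E4 -> C#5
Gb3 -> Eb4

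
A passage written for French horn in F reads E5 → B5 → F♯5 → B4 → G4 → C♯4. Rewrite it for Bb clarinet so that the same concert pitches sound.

B4 F#5 C#5 F#4 D4 G#3

First find concert pitch: the French horn in F sounds a perfect fifth below written, so E5 B5 F♯5 B4 G4 C♯4 sounds A4 E5 B4 E4 C4 F#3.
Then write for Bb clarinet: it sounds a major second below written, so the part must be a major second above concert.
A4 → B4
E5 → F#5
B4 → C#5
E4 → F#4
C4 → D4
F#3 → G#3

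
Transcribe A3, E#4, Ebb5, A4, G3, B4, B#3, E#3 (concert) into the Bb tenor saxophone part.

B4 F##5 Fb6 B5 A4 C#6 C##5 F##4

The Bb tenor saxophone sounds a major ninth below written, so the written part must be a major ninth above concert — transpose each note up.
A3 gives B4
E#4 gives F##5
Ebb5 gives Fb6
A4 gives B5
G3 gives A4
B4 gives C#6
B#3 gives C##5
E#3 gives F##4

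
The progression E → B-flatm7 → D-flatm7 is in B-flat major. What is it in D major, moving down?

G# Dm7 Fm7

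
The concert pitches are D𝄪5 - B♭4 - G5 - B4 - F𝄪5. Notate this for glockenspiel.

D##3 Bb2 G3 B2 F##3

The glockenspiel sounds a perfect fifteenth above written, so the written part must be a perfect fifteenth below concert — transpose each note down.
D##5 -> D##3
Bb4 -> Bb2
G5 -> G3
B4 -> B2
F##5 -> F##3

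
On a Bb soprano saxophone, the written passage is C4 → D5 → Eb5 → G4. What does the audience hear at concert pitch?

Bb3 C5 Db5 F4

Written C4 on the Bb soprano saxophone sounds as Bb3, a major second lower; apply that shift to every note.
C4 becomes Bb3
D5 becomes C5
Eb5 becomes Db5
G4 becomes F4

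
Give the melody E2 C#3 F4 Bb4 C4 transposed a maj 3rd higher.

G#2 E#3 A4 D5 E4

E2: a third up reaches G, and 4 semitones makes it G#2.
C#3 up a major third is E#3.
F4: a third up reaches A, and 4 semitones makes it A4.
A major third up from Bb4 gives D5.
A major third up from C4 gives E4.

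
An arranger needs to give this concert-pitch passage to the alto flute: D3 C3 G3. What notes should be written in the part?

G3 F3 C4

The alto flute sounds a perfect fourth below written, so the written part must be a perfect fourth above concert — transpose each note up.
D3 becomes G3
C3 becomes F3
G3 becomes C4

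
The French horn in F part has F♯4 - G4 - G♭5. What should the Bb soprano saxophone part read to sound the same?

C#4 D4 Db5

First find concert pitch: the French horn in F sounds a perfect fifth below written, so F♯4 G4 G♭5 sounds B3 C4 Cb5.
Then write for Bb soprano saxophone: it sounds a major second below written, so the part must be a major second above concert.
B3 → C#4
C4 → D4
Cb5 → Db5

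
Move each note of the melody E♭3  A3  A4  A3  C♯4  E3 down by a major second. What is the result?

Db3 G3 G4 G3 B3 D3

Eb3 → Db3
A3 → G3
A4 → G4
A3 → G3
C#4 → B3
E3 → D3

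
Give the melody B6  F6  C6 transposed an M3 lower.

B6 becomes G6
F6 becomes Db6
C6 becomes Ab5

G6 Db6 Ab5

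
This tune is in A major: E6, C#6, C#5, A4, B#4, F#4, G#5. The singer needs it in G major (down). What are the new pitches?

D6 B5 B4 G4 A#4 E4 F#5

From A down to G is a major second; apply that to each pitch.
E6 → D6
C#6 → B5
C#5 → B4
A4 → G4
B#4 → A#4
F#4 → E4
G#5 → F#5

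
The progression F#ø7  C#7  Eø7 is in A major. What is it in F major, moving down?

Dø7 A7 Cø7

A major down to F major is a major third; each chord root moves by that interval while the quality stays the same.
F#ø7: root F# down a major third → D, giving Dø7.
C#7: root C# down a major third → A, giving A7.
Eø7: root E down a major third → C, giving Cø7.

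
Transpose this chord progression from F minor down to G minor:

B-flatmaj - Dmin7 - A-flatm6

Cmaj Emin7 Bbm6

F minor down to G minor is a minor seventh; each chord root moves by that interval while the quality stays the same.
B-flatmaj: root B-flat down a minor seventh → C, giving Cmaj.
Dmin7: root D down a minor seventh → E, giving Emin7.
A-flatm6: root A-flat down a minor seventh → Bb, giving Bbm6.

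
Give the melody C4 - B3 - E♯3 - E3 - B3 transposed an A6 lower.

Ebb3 Db3 G2 Gb2 Db3

C4 → Ebb3
B3 → Db3
E#3 → G2
E3 → Gb2
B3 → Db3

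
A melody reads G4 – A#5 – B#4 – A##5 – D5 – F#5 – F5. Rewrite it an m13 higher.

G4 gives Eb6
A#5 gives F#7
B#4 gives G#6
A##5 gives F##7
D5 gives Bb6
F#5 gives D7
F5 gives Db7

Eb6 F#7 G#6 F##7 Bb6 D7 Db7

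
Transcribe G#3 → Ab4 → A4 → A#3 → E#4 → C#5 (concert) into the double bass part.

G#4 Ab5 A5 A#4 E#5 C#6

The double bass sounds a perfect octave below written, so the written part must be a perfect octave above concert — transpose each note up.
G#3 gives G#4
Ab4 gives Ab5
A4 gives A5
A#3 gives A#4
E#4 gives E#5
C#5 gives C#6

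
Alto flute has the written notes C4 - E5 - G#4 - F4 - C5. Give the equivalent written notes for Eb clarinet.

First find concert pitch: the alto flute sounds a perfect fourth below written, so C4 E5 G#4 F4 C5 sounds G3 B4 D#4 C4 G4.
Then write for Eb clarinet: it sounds a minor third above written, so the part must be a minor third below concert.
G3 → E3
B4 → G#4
D#4 → B#3
C4 → A3
G4 → E4

E3 G#4 B#3 A3 E4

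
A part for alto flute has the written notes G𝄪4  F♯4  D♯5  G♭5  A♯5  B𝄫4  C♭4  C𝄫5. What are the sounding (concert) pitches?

D##4 C#4 A#4 Db5 E#5 Fb4 Gb3 Gbb4

Written C4 on the alto flute sounds as G3, a perfect fourth lower; apply that shift to every note.
G##4 gives D##4
F#4 gives C#4
D#5 gives A#4
Gb5 gives Db5
A#5 gives E#5
Bbb4 gives Fb4
Cb4 gives Gb3
Cbb5 gives Gbb4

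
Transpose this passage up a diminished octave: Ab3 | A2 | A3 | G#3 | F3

Abb4 Ab3 Ab4 G4 Fb4

Ab3: an octave up reaches A, and 11 semitones makes it Abb4.
A2: an octave up reaches A, and 11 semitones makes it Ab3.
A diminished octave up from A3 gives Ab4.
G#3 up a diminished octave is G4.
F3: an octave up reaches F, and 11 semitones makes it Fb4.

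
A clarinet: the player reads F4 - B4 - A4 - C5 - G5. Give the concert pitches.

D4 G#4 F#4 A4 E5

The A clarinet sounds a minor third below written, so transpose each written note down a minor third.
F4 → D4
B4 → G#4
A4 → F#4
C5 → A4
G5 → E5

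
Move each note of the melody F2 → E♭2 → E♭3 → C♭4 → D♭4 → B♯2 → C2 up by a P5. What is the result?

F2 to C3
Eb2 to Bb2
Eb3 to Bb3
Cb4 to Gb4
Db4 to Ab4
B#2 to F##3
C2 to G2

C3 Bb2 Bb3 Gb4 Ab4 F##3 G2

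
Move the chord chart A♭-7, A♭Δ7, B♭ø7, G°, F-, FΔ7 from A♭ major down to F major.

A♭ major down to F major is a minor third; each chord root moves by that interval while the quality stays the same.
A♭-7: root A♭ down a minor third → F, giving F-7.
A♭Δ7: root A♭ down a minor third → F, giving FΔ7.
B♭ø7: root B♭ down a minor third → G, giving Gø7.
G°: root G down a minor third → E, giving E°.
F-: root F down a minor third → D, giving D-.
FΔ7: root F down a minor third → D, giving DΔ7.

F-7 FΔ7 Gø7 E° D- DΔ7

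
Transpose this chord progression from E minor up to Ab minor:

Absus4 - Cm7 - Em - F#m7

E minor up to Ab minor is a diminished fourth; each chord root moves by that interval while the quality stays the same.
Absus4: root Ab up a diminished fourth → Dbb, giving Dbbsus4.
Cm7: root C up a diminished fourth → Fb, giving Fbm7.
Em: root E up a diminished fourth → Ab, giving Abm.
F#m7: root F# up a diminished fourth → Bb, giving Bbm7.

Dbbsus4 Fbm7 Abm Bbm7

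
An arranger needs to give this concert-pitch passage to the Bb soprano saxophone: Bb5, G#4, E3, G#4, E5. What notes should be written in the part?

C6 A#4 F#3 A#4 F#5

Written C4 sounds as Bb3 on the Bb soprano saxophone, so concert pitches are written a major second up.
Bb5 -> C6
G#4 -> A#4
E3 -> F#3
G#4 -> A#4
E5 -> F#5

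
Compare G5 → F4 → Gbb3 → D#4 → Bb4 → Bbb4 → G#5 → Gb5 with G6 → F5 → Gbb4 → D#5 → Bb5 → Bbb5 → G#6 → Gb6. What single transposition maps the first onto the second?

up a perfect octave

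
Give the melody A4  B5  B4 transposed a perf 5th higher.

A4 -> E5
B5 -> F#6
B4 -> F#5

E5 F#6 F#5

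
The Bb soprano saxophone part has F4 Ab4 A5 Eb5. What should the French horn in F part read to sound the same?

Bb4 Db5 D6 Ab5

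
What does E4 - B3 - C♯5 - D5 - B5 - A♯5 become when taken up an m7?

E4 up a minor seventh is D5.
B3: a seventh up reaches A, and 10 semitones makes it A4.
C#5 up a minor seventh is B5.
A minor seventh up from D5 gives C6.
B5 up a minor seventh is A6.
A#5 up a minor seventh is G#6.

D5 A4 B5 C6 A6 G#6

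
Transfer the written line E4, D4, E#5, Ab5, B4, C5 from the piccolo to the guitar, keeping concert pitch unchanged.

E6 D6 E#7 Ab7 B6 C7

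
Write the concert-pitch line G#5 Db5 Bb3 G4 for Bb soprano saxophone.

A#5 Eb5 C4 A4

Written C4 sounds as Bb3 on the Bb soprano saxophone, so concert pitches are written a major second up.
G#5 -> A#5
Db5 -> Eb5
Bb3 -> C4
G4 -> A4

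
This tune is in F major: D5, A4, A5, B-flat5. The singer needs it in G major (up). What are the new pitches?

F major to G major up is a major second, so every note moves up by that interval.
D5 becomes E5
A4 becomes B4
A5 becomes B5
Bb5 becomes C6

E5 B4 B5 C6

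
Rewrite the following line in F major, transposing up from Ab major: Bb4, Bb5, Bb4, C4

From Ab up to F is a major sixth; apply that to each pitch.
Bb4 to G5
Bb5 to G6
Bb4 to G5
C4 to A4

G5 G6 G5 A4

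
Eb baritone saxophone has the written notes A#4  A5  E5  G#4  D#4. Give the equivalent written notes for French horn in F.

First find concert pitch: the Eb baritone saxophone sounds a major thirteenth below written, so A#4 A5 E5 G#4 D#4 sounds C#3 C4 G3 B2 F#2.
Then write for French horn in F: it sounds a perfect fifth below written, so the part must be a perfect fifth above concert.
C#3 → G#3
C4 → G4
G3 → D4
B2 → F#3
F#2 → C#3

G#3 G4 D4 F#3 C#3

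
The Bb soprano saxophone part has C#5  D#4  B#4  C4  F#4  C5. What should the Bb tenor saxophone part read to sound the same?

C#6 D#5 B#5 C5 F#5 C6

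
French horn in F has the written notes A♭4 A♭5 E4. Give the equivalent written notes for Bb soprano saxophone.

Eb4 Eb5 B3

First find concert pitch: the French horn in F sounds a perfect fifth below written, so A♭4 A♭5 E4 sounds Db4 Db5 A3.
Then write for Bb soprano saxophone: it sounds a major second below written, so the part must be a major second above concert.
Db4 → Eb4
Db5 → Eb5
A3 → B3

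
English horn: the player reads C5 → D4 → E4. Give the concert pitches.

Written C4 on the English horn sounds as F3, a perfect fifth lower; apply that shift to every note.
C5 to F4
D4 to G3
E4 to A3

F4 G3 A3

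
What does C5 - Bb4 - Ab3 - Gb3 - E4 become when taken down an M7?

C5: a seventh down reaches D, and 11 semitones makes it Db4.
Bb4 down a major seventh is Cb4.
Ab3: a seventh down reaches B, and 11 semitones makes it Bbb2.
Gb3 down a major seventh is Abb2.
E4 down a major seventh is F3.

Db4 Cb4 Bbb2 Abb2 F3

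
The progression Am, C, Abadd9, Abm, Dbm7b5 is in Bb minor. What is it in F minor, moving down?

Em G Ebadd9 Ebm Abm7b5

Bb minor down to F minor is a perfect fourth; each chord root moves by that interval while the quality stays the same.
Am: root A down a perfect fourth → E, giving Em.
C: root C down a perfect fourth → G, giving G.
Abadd9: root Ab down a perfect fourth → Eb, giving Ebadd9.
Abm: root Ab down a perfect fourth → Eb, giving Ebm.
Dbm7b5: root Db down a perfect fourth → Ab, giving Abm7b5.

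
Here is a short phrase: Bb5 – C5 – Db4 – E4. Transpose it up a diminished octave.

Bb5 to Bbb6
C5 to Cb6
Db4 to Dbb5
E4 to Eb5

Bbb6 Cb6 Dbb5 Eb5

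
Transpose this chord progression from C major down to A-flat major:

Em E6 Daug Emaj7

Cm C6 Bbaug Cmaj7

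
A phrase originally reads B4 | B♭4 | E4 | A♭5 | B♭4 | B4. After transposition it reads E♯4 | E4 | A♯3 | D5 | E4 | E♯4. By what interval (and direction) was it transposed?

down a diminished fifth

From B4 to E#4 is 5 letter names — a fifth of some quality.
E#4 to B4 is 6 semitones, which makes it a diminished fifth; the second version is lower, so the direction is down.
Checking another pair — B4 → E#4 — gives the same interval.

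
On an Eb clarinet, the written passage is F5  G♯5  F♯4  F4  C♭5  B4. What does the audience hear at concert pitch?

The Eb clarinet sounds a minor third above written, so transpose each written note up a minor third.
F5 gives Ab5
G#5 gives B5
F#4 gives A4
F4 gives Ab4
Cb5 gives Ebb5
B4 gives D5

Ab5 B5 A4 Ab4 Ebb5 D5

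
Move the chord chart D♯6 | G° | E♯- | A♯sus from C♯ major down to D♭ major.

C♯ major down to D♭ major is an augmented seventh; each chord root moves by that interval while the quality stays the same.
D♯6: root D♯ down an augmented seventh → Eb, giving Eb6.
G°: root G down an augmented seventh → Abb, giving Abb°.
E♯-: root E♯ down an augmented seventh → F, giving F-.
A♯sus: root A♯ down an augmented seventh → Bb, giving Bbsus.

Eb6 Abb° F- Bbsus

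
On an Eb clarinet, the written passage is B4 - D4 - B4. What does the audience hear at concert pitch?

D5 F4 D5

The Eb clarinet sounds a minor third above written, so transpose each written note up a minor third.
B4 gives D5
D4 gives F4
B4 gives D5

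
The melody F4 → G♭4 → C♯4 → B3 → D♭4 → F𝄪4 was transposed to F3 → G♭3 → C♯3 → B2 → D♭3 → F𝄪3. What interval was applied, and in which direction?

From F4 to F3 is 8 letter names — an octave of some quality.
F3 to F4 is 12 semitones, which makes it a perfect octave; the second version is lower, so the direction is down.
Checking another pair — F##4 → F##3 — gives the same interval.

down a perfect octave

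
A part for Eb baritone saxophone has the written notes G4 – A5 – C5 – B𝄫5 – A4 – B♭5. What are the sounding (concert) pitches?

Bb2 C4 Eb3 Dbb4 C3 Db4

Written C4 on the Eb baritone saxophone sounds as Eb2, a major thirteenth lower; apply that shift to every note.
G4 becomes Bb2
A5 becomes C4
C5 becomes Eb3
Bbb5 becomes Dbb4
A4 becomes C3
Bb5 becomes Db4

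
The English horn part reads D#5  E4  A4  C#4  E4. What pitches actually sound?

G#4 A3 D4 F#3 A3

Written C4 on the English horn sounds as F3, a perfect fifth lower; apply that shift to every note.
D#5 to G#4
E4 to A3
A4 to D4
C#4 to F#3
E4 to A3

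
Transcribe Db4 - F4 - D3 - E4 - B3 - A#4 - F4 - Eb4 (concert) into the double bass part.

Db5 F5 D4 E5 B4 A#5 F5 Eb5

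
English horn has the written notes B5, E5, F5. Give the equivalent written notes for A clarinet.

G5 C5 Db5

First find concert pitch: the English horn sounds a perfect fifth below written, so B5 E5 F5 sounds E5 A4 Bb4.
Then write for A clarinet: it sounds a minor third below written, so the part must be a minor third above concert.
E5 → G5
A4 → C5
Bb4 → Db5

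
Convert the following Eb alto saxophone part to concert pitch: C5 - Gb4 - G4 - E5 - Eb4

Written C4 on the Eb alto saxophone sounds as Eb3, a major sixth lower; apply that shift to every note.
C5 to Eb4
Gb4 to Bbb3
G4 to Bb3
E5 to G4
Eb4 to Gb3

Eb4 Bbb3 Bb3 G4 Gb3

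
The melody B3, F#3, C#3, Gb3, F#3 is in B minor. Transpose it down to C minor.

From B down to C is a major seventh; apply that to each pitch.
B3 → C3
F#3 → G2
C#3 → D2
Gb3 → Abb2
F#3 → G2

C3 G2 D2 Abb2 G2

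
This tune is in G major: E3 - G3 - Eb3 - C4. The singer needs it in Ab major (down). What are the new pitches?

F2 Ab2 Fb2 Db3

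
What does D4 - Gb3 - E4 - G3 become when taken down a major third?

D4 down a major third is Bb3.
Gb3: a third down reaches E, and 4 semitones makes it Ebb3.
E4 down a major third is C4.
A major third down from G3 gives Eb3.

Bb3 Ebb3 C4 Eb3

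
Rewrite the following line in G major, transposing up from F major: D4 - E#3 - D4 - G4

F major to G major up is a major second, so every note moves up by that interval.
D4 -> E4
E#3 -> F##3
D4 -> E4
G4 -> A4

E4 F##3 E4 A4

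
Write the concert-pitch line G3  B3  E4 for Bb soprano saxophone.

The Bb soprano saxophone sounds a major second below written, so the written part must be a major second above concert — transpose each note up.
G3 gives A3
B3 gives C#4
E4 gives F#4

A3 C#4 F#4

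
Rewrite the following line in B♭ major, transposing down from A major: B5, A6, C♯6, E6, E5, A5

C5 Bb5 D5 F5 F4 Bb4

From A down to B♭ is a major seventh; apply that to each pitch.
B5 -> C5
A6 -> Bb5
C#6 -> D5
E6 -> F5
E5 -> F4
A5 -> Bb4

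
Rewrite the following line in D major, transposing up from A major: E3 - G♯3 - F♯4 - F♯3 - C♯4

From A up to D is a perfect fourth; apply that to each pitch.
E3 gives A3
G#3 gives C#4
F#4 gives B4
F#3 gives B3
C#4 gives F#4

A3 C#4 B4 B3 F#4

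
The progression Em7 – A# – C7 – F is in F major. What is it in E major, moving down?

D#m7 G## B7 E

F major down to E major is a minor second; each chord root moves by that interval while the quality stays the same.
Em7: root E down a minor second → D#, giving D#m7.
A#: root A# down a minor second → G##, giving G##.
C7: root C down a minor second → B, giving B7.
F: root F down a minor second → E, giving E.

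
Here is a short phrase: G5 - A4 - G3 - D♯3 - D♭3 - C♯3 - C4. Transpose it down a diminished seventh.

A#4 B#3 A#2 E##2 E2 D##2 D#3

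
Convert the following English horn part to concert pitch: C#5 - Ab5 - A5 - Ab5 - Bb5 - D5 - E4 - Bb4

The English horn sounds a perfect fifth below written, so transpose each written note down a perfect fifth.
C#5 gives F#4
Ab5 gives Db5
A5 gives D5
Ab5 gives Db5
Bb5 gives Eb5
D5 gives G4
E4 gives A3
Bb4 gives Eb4

F#4 Db5 D5 Db5 Eb5 G4 A3 Eb4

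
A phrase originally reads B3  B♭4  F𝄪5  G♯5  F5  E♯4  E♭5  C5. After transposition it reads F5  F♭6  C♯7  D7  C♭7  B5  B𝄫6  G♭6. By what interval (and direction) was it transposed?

up a diminished twelfth

From B3 to F5 is 12 letter names — a twelfth of some quality.
B3 to F5 is 18 semitones, which makes it a diminished twelfth; the second version is higher, so the direction is up.
Checking another pair — C5 → Gb6 — gives the same interval.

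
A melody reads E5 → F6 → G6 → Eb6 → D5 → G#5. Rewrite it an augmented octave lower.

Eb4 Fb5 Gb5 Ebb5 Db4 G4

E5 down an augmented octave is Eb4.
An augmented octave down from F6 gives Fb5.
G6: an octave down reaches G, and 13 semitones makes it Gb5.
Eb6 down an augmented octave is Ebb5.
D5: an octave down reaches D, and 13 semitones makes it Db4.
An augmented octave down from G#5 gives G4.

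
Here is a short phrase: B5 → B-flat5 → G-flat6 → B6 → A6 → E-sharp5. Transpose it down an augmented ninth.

Ab4 Abb4 Fbb5 Ab5 Gb5 D4

B5 down an augmented ninth is Ab4.
Bb5 down an augmented ninth is Abb4.
An augmented ninth down from Gb6 gives Fbb5.
B6: a ninth down reaches A, and 15 semitones makes it Ab5.
A6 down an augmented ninth is Gb5.
E#5: a ninth down reaches D, and 15 semitones makes it D4.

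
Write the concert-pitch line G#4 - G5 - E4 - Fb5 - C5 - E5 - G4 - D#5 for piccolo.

G#3 G4 E3 Fb4 C4 E4 G3 D#4

Written C4 sounds as C5 on the piccolo, so concert pitches are written a perfect octave down.
G#4 -> G#3
G5 -> G4
E4 -> E3
Fb5 -> Fb4
C5 -> C4
E5 -> E4
G4 -> G3
D#5 -> D#4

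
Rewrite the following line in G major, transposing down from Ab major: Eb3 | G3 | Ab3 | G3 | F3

D3 F#3 G3 F#3 E3

From Ab down to G is a minor second; apply that to each pitch.
Eb3 -> D3
G3 -> F#3
Ab3 -> G3
G3 -> F#3
F3 -> E3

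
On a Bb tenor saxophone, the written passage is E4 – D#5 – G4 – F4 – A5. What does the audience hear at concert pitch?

Written C4 on the Bb tenor saxophone sounds as Bb2, a major ninth lower; apply that shift to every note.
E4 → D3
D#5 → C#4
G4 → F3
F4 → Eb3
A5 → G4

D3 C#4 F3 Eb3 G4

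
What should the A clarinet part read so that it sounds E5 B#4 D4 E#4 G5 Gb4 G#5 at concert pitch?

G5 D#5 F4 G#4 Bb5 Bbb4 B5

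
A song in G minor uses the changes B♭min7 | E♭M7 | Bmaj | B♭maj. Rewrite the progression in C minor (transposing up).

G minor up to C minor is a perfect fourth; each chord root moves by that interval while the quality stays the same.
B♭min7: root B♭ up a perfect fourth → Eb, giving Ebmin7.
E♭M7: root E♭ up a perfect fourth → Ab, giving AbM7.
Bmaj: root B up a perfect fourth → E, giving Emaj.
B♭maj: root B♭ up a perfect fourth → Eb, giving Ebmaj.

Ebmin7 AbM7 Emaj Ebmaj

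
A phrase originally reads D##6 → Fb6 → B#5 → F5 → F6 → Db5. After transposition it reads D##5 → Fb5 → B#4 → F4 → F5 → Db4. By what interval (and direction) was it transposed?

Take the first pair: D##6 → D##5. D to D spans 8 letter names, so the interval is some kind of octave.
D##5 to D##6 is 12 semitones, which makes it a perfect octave; the second version is lower, so the direction is down.
Checking another pair — Db5 → Db4 — gives the same interval.

down a perfect octave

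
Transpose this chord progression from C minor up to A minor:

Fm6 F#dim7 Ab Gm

Dm6 D#dim7 F Em

C minor up to A minor is a major sixth; each chord root moves by that interval while the quality stays the same.
Fm6: root F up a major sixth → D, giving Dm6.
F#dim7: root F# up a major sixth → D#, giving D#dim7.
Ab: root Ab up a major sixth → F, giving F.
Gm: root G up a major sixth → E, giving Em.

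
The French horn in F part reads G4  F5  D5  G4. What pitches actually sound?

C4 Bb4 G4 C4

The French horn in F sounds a perfect fifth below written, so transpose each written note down a perfect fifth.
G4 gives C4
F5 gives Bb4
D5 gives G4
G4 gives C4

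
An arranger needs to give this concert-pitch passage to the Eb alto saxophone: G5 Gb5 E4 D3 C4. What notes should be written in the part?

The Eb alto saxophone sounds a major sixth below written, so the written part must be a major sixth above concert — transpose each note up.
G5 becomes E6
Gb5 becomes Eb6
E4 becomes C#5
D3 becomes B3
C4 becomes A4

E6 Eb6 C#5 B3 A4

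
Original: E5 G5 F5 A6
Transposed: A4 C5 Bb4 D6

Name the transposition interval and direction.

Take the first pair: E5 → A4. E to A spans 5 letter names, so the interval is some kind of fifth.
A4 to E5 is 7 semitones, which makes it a perfect fifth; the second version is lower, so the direction is down.
Checking another pair — A6 → D6 — gives the same interval.

down a perfect fifth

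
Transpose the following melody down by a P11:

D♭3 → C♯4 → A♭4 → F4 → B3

Ab1 G#2 Eb3 C3 F#2

A perfect eleventh down from Db3 gives Ab1.
C#4: an eleventh down reaches G, and 17 semitones makes it G#2.
A perfect eleventh down from Ab4 gives Eb3.
F4: an eleventh down reaches C, and 17 semitones makes it C3.
B3: an eleventh down reaches F, and 17 semitones makes it F#2.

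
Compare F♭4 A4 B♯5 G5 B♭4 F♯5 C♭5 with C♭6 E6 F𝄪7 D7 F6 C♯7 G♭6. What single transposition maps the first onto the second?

From Fb4 to Cb6 is 12 letter names — a twelfth of some quality.
Fb4 to Cb6 is 19 semitones, which makes it a perfect twelfth; the second version is higher, so the direction is up.
Checking another pair — Cb5 → Gb6 — gives the same interval.

up a perfect twelfth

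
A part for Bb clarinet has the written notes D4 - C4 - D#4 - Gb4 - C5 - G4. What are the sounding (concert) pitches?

The Bb clarinet sounds a major second below written, so transpose each written note down a major second.
D4 gives C4
C4 gives Bb3
D#4 gives C#4
Gb4 gives Fb4
C5 gives Bb4
G4 gives F4

C4 Bb3 C#4 Fb4 Bb4 F4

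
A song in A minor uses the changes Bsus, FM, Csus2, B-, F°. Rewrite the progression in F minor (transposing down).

A minor down to F minor is a major third; each chord root moves by that interval while the quality stays the same.
Bsus: root B down a major third → G, giving Gsus.
FM: root F down a major third → Db, giving DbM.
Csus2: root C down a major third → Ab, giving Absus2.
B-: root B down a major third → G, giving G-.
F°: root F down a major third → Db, giving Db°.

Gsus DbM Absus2 G- Db°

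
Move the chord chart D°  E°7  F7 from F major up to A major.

F#° G#°7 A7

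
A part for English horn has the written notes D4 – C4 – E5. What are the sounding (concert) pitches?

The English horn sounds a perfect fifth below written, so transpose each written note down a perfect fifth.
D4 gives G3
C4 gives F3
E5 gives A4

G3 F3 A4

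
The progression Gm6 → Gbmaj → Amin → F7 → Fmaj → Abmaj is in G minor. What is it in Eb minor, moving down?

G minor down to Eb minor is a major third; each chord root moves by that interval while the quality stays the same.
Gm6: root G down a major third → Eb, giving Ebm6.
Gbmaj: root Gb down a major third → Ebb, giving Ebbmaj.
Amin: root A down a major third → F, giving Fmin.
F7: root F down a major third → Db, giving Db7.
Fmaj: root F down a major third → Db, giving Dbmaj.
Abmaj: root Ab down a major third → Fb, giving Fbmaj.

Ebm6 Ebbmaj Fmin Db7 Dbmaj Fbmaj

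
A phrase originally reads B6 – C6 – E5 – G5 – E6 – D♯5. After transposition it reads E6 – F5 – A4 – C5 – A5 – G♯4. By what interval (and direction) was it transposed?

Take the first pair: B6 → E6. B to E spans 5 letter names, so the interval is some kind of fifth.
E6 to B6 is 7 semitones, which makes it a perfect fifth; the second version is lower, so the direction is down.
Checking another pair — D#5 → G#4 — gives the same interval.

down a perfect fifth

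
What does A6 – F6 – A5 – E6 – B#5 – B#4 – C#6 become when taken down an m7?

B5 G5 B4 F#5 C##5 C##4 D#5

A6 down a minor seventh is B5.
A minor seventh down from F6 gives G5.
A minor seventh down from A5 gives B4.
A minor seventh down from E6 gives F#5.
B#5: a seventh down reaches C, and 10 semitones makes it C##5.
B#4: a seventh down reaches C, and 10 semitones makes it C##4.
C#6 down a minor seventh is D#5.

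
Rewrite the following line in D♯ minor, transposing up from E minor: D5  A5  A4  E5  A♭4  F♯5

C#6 G#6 G#5 D#6 G5 E#6

From E up to D♯ is a major seventh; apply that to each pitch.
D5 becomes C#6
A5 becomes G#6
A4 becomes G#5
E5 becomes D#6
Ab4 becomes G5
F#5 becomes E#6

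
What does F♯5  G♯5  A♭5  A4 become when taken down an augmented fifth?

Bb4 C5 Dbb5 Db4

F#5 becomes Bb4
G#5 becomes C5
Ab5 becomes Dbb5
A4 becomes Db4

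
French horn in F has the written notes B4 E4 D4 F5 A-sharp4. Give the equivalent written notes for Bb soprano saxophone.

First find concert pitch: the French horn in F sounds a perfect fifth below written, so B4 E4 D4 F5 A-sharp4 sounds E4 A3 G3 Bb4 D#4.
Then write for Bb soprano saxophone: it sounds a major second below written, so the part must be a major second above concert.
E4 → F#4
A3 → B3
G3 → A3
Bb4 → C5
D#4 → E#4

F#4 B3 A3 C5 E#4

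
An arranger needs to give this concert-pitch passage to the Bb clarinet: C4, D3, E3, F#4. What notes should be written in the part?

Written C4 sounds as Bb3 on the Bb clarinet, so concert pitches are written a major second up.
C4 becomes D4
D3 becomes E3
E3 becomes F#3
F#4 becomes G#4

D4 E3 F#3 G#4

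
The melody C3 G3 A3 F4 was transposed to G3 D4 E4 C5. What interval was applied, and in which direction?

up a perfect fifth

From C3 to G3 is 5 letter names — a fifth of some quality.
C3 to G3 is 7 semitones, which makes it a perfect fifth; the second version is higher, so the direction is up.
Checking another pair — F4 → C5 — gives the same interval.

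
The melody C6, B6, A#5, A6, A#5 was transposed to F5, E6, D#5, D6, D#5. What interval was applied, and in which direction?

From C6 to F5 is 5 letter names — a fifth of some quality.
F5 to C6 is 7 semitones, which makes it a perfect fifth; the second version is lower, so the direction is down.
Checking another pair — A#5 → D#5 — gives the same interval.

down a perfect fifth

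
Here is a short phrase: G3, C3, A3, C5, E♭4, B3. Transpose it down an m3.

G3: a third down reaches E, and 3 semitones makes it E3.
A minor third down from C3 gives A2.
A3: a third down reaches F, and 3 semitones makes it F#3.
C5 down a minor third is A4.
Eb4 down a minor third is C4.
A minor third down from B3 gives G#3.

E3 A2 F#3 A4 C4 G#3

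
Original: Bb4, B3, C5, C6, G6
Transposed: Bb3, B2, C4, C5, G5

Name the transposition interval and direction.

down a perfect octave

From Bb4 to Bb3 is 8 letter names — an octave of some quality.
Bb3 to Bb4 is 12 semitones, which makes it a perfect octave; the second version is lower, so the direction is down.
Checking another pair — G6 → G5 — gives the same interval.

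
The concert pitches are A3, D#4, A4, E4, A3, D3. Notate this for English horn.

E4 A#4 E5 B4 E4 A3

Written C4 sounds as F3 on the English horn, so concert pitches are written a perfect fifth up.
A3 gives E4
D#4 gives A#4
A4 gives E5
E4 gives B4
A3 gives E4
D3 gives A3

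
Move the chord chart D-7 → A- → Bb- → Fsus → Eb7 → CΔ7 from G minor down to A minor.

G minor down to A minor is a minor seventh; each chord root moves by that interval while the quality stays the same.
D-7: root D down a minor seventh → E, giving E-7.
A-: root A down a minor seventh → B, giving B-.
Bb-: root Bb down a minor seventh → C, giving C-.
Fsus: root F down a minor seventh → G, giving Gsus.
Eb7: root Eb down a minor seventh → F, giving F7.
CΔ7: root C down a minor seventh → D, giving DΔ7.

E-7 B- C- Gsus F7 DΔ7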